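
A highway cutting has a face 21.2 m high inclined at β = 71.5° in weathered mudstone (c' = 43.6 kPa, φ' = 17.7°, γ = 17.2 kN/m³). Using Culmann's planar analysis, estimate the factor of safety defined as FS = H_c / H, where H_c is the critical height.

H_c = (4c'/γ) · sinβ cosφ' / [1 − cos(β − φ')]
    = (4·43.6/17.2) · sin71.5°·cos17.7° / [1 − cos53.8°]
    = 10.140 · 0.9034 / 0.4094 = 22.38 m
FS = H_c / H = 22.38 / 21.2 = 1.055

FS = 1.06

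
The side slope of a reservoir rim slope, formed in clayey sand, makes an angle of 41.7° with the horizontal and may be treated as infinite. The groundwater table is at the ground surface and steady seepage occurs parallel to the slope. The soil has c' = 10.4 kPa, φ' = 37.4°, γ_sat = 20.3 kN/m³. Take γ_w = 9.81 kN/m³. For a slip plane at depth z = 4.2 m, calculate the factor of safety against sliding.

With seepage parallel to the slope and the water table at the surface, the effective normal stress on the slip plane uses the buoyant unit weight γ' = γ_sat − γ_w while the driving shear stress uses γ_sat:
FS = [c' + γ' z cos²β tanφ'] / [γ_sat z sinβ cosβ]
γ' = 20.3 − 9.81 = 10.49 kN/m³
Numerator = 10.4 + 10.49·4.2·cos²41.7°·tan37.4° = 10.4 + 10.49·4.2·0.5575·0.7646 = 29.178 kPa
Denominator = 20.3·4.2·sin41.7°·cos41.7° = 20.3·4.2·0.6652·0.7466 = 42.347 kPa
FS = 29.178 / 42.347 = 0.689

FS = 0.69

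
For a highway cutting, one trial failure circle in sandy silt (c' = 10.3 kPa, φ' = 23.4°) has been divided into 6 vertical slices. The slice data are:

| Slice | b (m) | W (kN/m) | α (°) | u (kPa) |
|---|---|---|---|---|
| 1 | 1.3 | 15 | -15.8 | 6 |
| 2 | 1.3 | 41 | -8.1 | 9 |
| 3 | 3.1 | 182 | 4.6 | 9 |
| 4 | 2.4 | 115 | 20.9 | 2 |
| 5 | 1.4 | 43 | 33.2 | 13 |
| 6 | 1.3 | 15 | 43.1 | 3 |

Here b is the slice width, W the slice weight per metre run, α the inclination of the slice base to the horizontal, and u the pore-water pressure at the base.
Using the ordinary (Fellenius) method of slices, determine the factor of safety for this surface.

Ordinary method of slices: FS = Σ[c'·Δl_i + (W_i cosα_i − u_i·Δl_i)·tanφ'] / Σ W_i sinα_i, with Δl_i = b_i / cosα_i.
Slice 1: Δl = 1.3/cos(-15.8°) = 1.351 m; N'_1 = 15·cos(-15.8°) − 6·1.351 = 6.3; c'Δl = 13.92; W sinα = -4.1
Slice 2: Δl = 1.3/cos(-8.1°) = 1.313 m; N'_2 = 41·cos(-8.1°) − 9·1.313 = 28.8; c'Δl = 13.52; W sinα = -5.8
Slice 3: Δl = 3.1/cos4.6° = 3.110 m; N'_3 = 182·cos4.6° − 9·3.110 = 153.4; c'Δl = 32.03; W sinα = 14.6
Slice 4: Δl = 2.4/cos20.9° = 2.569 m; N'_4 = 115·cos20.9° − 2·2.569 = 102.3; c'Δl = 26.46; W sinα = 41.0
Slice 5: Δl = 1.4/cos33.2° = 1.673 m; N'_5 = 43·cos33.2° − 13·1.673 = 14.2; c'Δl = 17.23; W sinα = 23.5
Slice 6: Δl = 1.3/cos43.1° = 1.780 m; N'_6 = 15·cos43.1° − 3·1.780 = 5.6; c'Δl = 18.34; W sinα = 10.2
Σc'Δl = 121.5 kN/m; ΣN' = 310.7 kN/m; ΣW sinα = 79.6 kN/m
Resisting = 121.5 + 310.7·tan23.4° = 121.5 + 134.4 = 255.9 kN/m
FS = 255.9 / 79.6 = 3.217

FS = 3.22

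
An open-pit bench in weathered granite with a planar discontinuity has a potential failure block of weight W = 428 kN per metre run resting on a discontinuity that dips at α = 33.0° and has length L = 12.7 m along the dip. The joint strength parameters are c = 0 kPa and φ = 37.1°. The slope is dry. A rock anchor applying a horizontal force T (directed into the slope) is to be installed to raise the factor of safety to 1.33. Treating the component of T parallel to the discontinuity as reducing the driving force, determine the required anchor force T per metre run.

T = 25 kN/m

Resolving forces along and normal to the sliding plane, with the horizontal anchor force T adding T·sinα to the effective normal force and T·cosα acting up the plane against the driving force:
FS = [cL + (W cosα + T sinα) tanφ] / [W sinα − T cosα]
Without the anchor: N' = 359.0 kN/m, driving T_d = 233.1 kN/m, resisting R = 0·12.7 + 359.0·tan37.1° = 271.5 kN/m, FS = 1.16.
Setting FS = 1.33 and solving for T:
1.33·(233.1 − T cos33.0°) = 271.5 + T sin33.0°·tan37.1°
T·(sin33.0°·tan37.1° + 1.33·cos33.0°) = 1.33·233.1 − 271.5
T·(0.5446·0.7563 + 1.33·0.8387) = 310.0 − 271.5 = 38.6
T·1.5273 = 38.6
T = 25.2 kN/m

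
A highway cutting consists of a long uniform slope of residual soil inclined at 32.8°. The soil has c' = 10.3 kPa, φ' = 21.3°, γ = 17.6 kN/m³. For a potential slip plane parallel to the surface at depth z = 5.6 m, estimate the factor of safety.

FS = 0.83

For an infinite slope with a slip plane parallel to the surface (no pore pressure): FS = [c' + γz cos²β tanφ'] / [γz sinβ cosβ].
γz = 17.6·5.6 = 98.56 kN/m²
Numerator = 10.3 + 98.56·cos²32.8°·tan21.3° = 10.3 + 98.56·0.7066·0.3899 = 37.451 kPa
Denominator = 98.56·sin32.8°·cos32.8° = 98.56·0.5417·0.8406 = 44.878 kPa
FS = 37.451 / 44.878 = 0.834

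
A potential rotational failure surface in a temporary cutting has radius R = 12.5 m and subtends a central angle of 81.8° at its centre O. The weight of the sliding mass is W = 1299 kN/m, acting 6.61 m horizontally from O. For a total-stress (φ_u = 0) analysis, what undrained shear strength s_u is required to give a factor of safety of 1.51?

FS = s_u·L_a·R / (W·d), so s_u = FS·W·d / (L_a·R).
Arc length L_a = R·θ = 12.5·(81.8°·π/180) = 12.5·1.4277 = 17.85 m
s_u = 1.51·1299·6.61 / (17.85·12.5) = 12965.4 / 223.07 = 58.12 kPa

s_u = 58.1 kPa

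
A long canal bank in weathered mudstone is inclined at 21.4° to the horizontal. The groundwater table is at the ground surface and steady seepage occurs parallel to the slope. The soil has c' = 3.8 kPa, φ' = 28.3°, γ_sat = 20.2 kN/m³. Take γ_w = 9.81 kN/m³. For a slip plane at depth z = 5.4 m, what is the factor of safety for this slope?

FS = 0.81

With seepage parallel to the slope and the water table at the surface, the effective normal stress on the slip plane uses the buoyant unit weight γ' = γ_sat − γ_w while the driving shear stress uses γ_sat:
FS = [c' + γ' z cos²β tanφ'] / [γ_sat z sinβ cosβ]
γ' = 20.2 − 9.81 = 10.39 kN/m³
Numerator = 3.8 + 10.39·5.4·cos²21.4°·tan28.3° = 3.8 + 10.39·5.4·0.8669·0.5384 = 29.988 kPa
Denominator = 20.2·5.4·sin21.4°·cos21.4° = 20.2·5.4·0.3649·0.9311 = 37.057 kPa
FS = 29.988 / 37.057 = 0.809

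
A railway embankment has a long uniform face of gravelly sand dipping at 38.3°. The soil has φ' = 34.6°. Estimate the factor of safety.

For a dry cohesionless infinite slope the factor of safety is FS = tanφ' / tanβ.
FS = tan34.6° / tan38.3° = 0.6899 / 0.7898 = 0.874

FS = 0.87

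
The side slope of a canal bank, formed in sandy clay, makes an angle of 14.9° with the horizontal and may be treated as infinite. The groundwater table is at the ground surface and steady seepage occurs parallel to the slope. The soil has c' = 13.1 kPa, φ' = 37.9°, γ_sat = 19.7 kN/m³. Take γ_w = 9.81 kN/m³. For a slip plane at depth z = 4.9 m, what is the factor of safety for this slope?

FS = 2.01

With seepage parallel to the slope and the water table at the surface, the effective normal stress on the slip plane uses the buoyant unit weight γ' = γ_sat − γ_w while the driving shear stress uses γ_sat:
FS = [c' + γ' z cos²β tanφ'] / [γ_sat z sinβ cosβ]
γ' = 19.7 − 9.81 = 9.89 kN/m³
Numerator = 13.1 + 9.89·4.9·cos²14.9°·tan37.9° = 13.1 + 9.89·4.9·0.9339·0.7785 = 48.332 kPa
Denominator = 19.7·4.9·sin14.9°·cos14.9° = 19.7·4.9·0.2571·0.9664 = 23.986 kPa
FS = 48.332 / 23.986 = 2.015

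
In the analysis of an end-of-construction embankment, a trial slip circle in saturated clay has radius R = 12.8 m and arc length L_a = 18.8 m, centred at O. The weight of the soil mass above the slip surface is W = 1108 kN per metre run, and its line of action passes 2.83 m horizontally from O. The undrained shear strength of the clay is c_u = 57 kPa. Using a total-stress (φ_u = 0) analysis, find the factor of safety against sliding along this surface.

FS = 4.37

Taking moments about the centre O, the resisting moment is provided by the undrained shear strength acting along the arc:
M_R = c_u·L_a·R = 57·18.80·12.8 = 13716.5 kN·m/m
M_D = W·d = 1108·2.83 = 3135.6 kN·m/m
FS = M_R / M_D = 13716.5 / 3135.6 = 4.374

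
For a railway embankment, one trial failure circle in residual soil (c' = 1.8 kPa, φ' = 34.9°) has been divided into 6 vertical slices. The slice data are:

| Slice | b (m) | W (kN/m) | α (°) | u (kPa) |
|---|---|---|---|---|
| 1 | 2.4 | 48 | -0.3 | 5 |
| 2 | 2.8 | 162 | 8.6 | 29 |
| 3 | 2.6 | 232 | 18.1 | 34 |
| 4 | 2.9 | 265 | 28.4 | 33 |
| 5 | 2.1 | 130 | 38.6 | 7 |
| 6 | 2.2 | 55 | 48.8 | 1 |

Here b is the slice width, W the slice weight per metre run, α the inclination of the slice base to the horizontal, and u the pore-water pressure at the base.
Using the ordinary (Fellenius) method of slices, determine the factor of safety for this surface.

FS = 1.07

Ordinary method of slices: FS = Σ[c'·Δl_i + (W_i cosα_i − u_i·Δl_i)·tanφ'] / Σ W_i sinα_i, with Δl_i = b_i / cosα_i.
Slice 1: Δl = 2.4/cos(-0.3°) = 2.400 m; N'_1 = 48·cos(-0.3°) − 5·2.400 = 36.0; c'Δl = 4.32; W sinα = -0.3
Slice 2: Δl = 2.8/cos8.6° = 2.832 m; N'_2 = 162·cos8.6° − 29·2.832 = 78.1; c'Δl = 5.10; W sinα = 24.2
Slice 3: Δl = 2.6/cos18.1° = 2.735 m; N'_3 = 232·cos18.1° − 34·2.735 = 127.5; c'Δl = 4.92; W sinα = 72.1
Slice 4: Δl = 2.9/cos28.4° = 3.297 m; N'_4 = 265·cos28.4° − 33·3.297 = 124.3; c'Δl = 5.93; W sinα = 126.0
Slice 5: Δl = 2.1/cos38.6° = 2.687 m; N'_5 = 130·cos38.6° − 7·2.687 = 82.8; c'Δl = 4.84; W sinα = 81.1
Slice 6: Δl = 2.2/cos48.8° = 3.340 m; N'_6 = 55·cos48.8° − 1·3.340 = 32.9; c'Δl = 6.01; W sinα = 41.4
Σc'Δl = 31.1 kN/m; ΣN' = 481.6 kN/m; ΣW sinα = 344.6 kN/m
Resisting = 31.1 + 481.6·tan34.9° = 31.1 + 335.9 = 367.1 kN/m
FS = 367.1 / 344.6 = 1.065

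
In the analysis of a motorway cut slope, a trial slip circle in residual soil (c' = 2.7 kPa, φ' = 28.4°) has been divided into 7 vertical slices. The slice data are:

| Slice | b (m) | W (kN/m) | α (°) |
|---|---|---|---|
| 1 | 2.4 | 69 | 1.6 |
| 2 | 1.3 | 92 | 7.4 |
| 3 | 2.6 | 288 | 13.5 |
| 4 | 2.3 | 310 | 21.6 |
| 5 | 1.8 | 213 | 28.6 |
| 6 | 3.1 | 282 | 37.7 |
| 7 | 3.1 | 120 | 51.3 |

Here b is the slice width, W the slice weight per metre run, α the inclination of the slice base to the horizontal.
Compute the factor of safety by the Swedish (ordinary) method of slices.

FS = 1.26

Ordinary method of slices: FS = Σ[c'·Δl_i + (W_i cosα_i)·tanφ'] / Σ W_i sinα_i, with Δl_i = b_i / cosα_i.
Slice 1: Δl = 2.4/cos1.6° = 2.401 m; N'_1 = 69·cos1.6° = 69.0; c'Δl = 6.48; W sinα = 1.9
Slice 2: Δl = 1.3/cos7.4° = 1.311 m; N'_2 = 92·cos7.4° = 91.2; c'Δl = 3.54; W sinα = 11.8
Slice 3: Δl = 2.6/cos13.5° = 2.674 m; N'_3 = 288·cos13.5° = 280.0; c'Δl = 7.22; W sinα = 67.2
Slice 4: Δl = 2.3/cos21.6° = 2.474 m; N'_4 = 310·cos21.6° = 288.2; c'Δl = 6.68; W sinα = 114.1
Slice 5: Δl = 1.8/cos28.6° = 2.050 m; N'_5 = 213·cos28.6° = 187.0; c'Δl = 5.54; W sinα = 102.0
Slice 6: Δl = 3.1/cos37.7° = 3.918 m; N'_6 = 282·cos37.7° = 223.1; c'Δl = 10.58; W sinα = 172.5
Slice 7: Δl = 3.1/cos51.3° = 4.958 m; N'_7 = 120·cos51.3° = 75.0; c'Δl = 13.39; W sinα = 93.7
Σc'Δl = 53.4 kN/m; ΣN' = 1213.6 kN/m; ΣW sinα = 563.2 kN/m
Resisting = 53.4 + 1213.6·tan28.4° = 53.4 + 656.2 = 709.6 kN/m
FS = 709.6 / 563.2 = 1.260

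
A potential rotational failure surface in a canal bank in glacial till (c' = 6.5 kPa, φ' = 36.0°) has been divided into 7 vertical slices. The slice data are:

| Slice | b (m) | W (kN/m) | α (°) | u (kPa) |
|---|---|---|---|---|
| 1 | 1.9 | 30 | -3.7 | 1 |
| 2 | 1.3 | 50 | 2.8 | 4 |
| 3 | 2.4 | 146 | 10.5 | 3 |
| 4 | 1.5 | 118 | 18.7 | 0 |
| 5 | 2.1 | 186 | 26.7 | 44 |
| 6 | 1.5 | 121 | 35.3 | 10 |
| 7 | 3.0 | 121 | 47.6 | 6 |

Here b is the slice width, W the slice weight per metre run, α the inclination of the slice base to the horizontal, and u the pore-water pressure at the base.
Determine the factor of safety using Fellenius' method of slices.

Ordinary method of slices: FS = Σ[c'·Δl_i + (W_i cosα_i − u_i·Δl_i)·tanφ'] / Σ W_i sinα_i, with Δl_i = b_i / cosα_i.
Slice 1: Δl = 1.9/cos(-3.7°) = 1.904 m; N'_1 = 30·cos(-3.7°) − 1·1.904 = 28.0; c'Δl = 12.38; W sinα = -1.9
Slice 2: Δl = 1.3/cos2.8° = 1.302 m; N'_2 = 50·cos2.8° − 4·1.302 = 44.7; c'Δl = 8.46; W sinα = 2.4
Slice 3: Δl = 2.4/cos10.5° = 2.441 m; N'_3 = 146·cos10.5° − 3·2.441 = 136.2; c'Δl = 15.87; W sinα = 26.6
Slice 4: Δl = 1.5/cos18.7° = 1.584 m; N'_4 = 118·cos18.7° − 0·1.584 = 111.8; c'Δl = 10.29; W sinα = 37.8
Slice 5: Δl = 2.1/cos26.7° = 2.351 m; N'_5 = 186·cos26.7° − 44·2.351 = 62.7; c'Δl = 15.28; W sinα = 83.6
Slice 6: Δl = 1.5/cos35.3° = 1.838 m; N'_6 = 121·cos35.3° − 10·1.838 = 80.4; c'Δl = 11.95; W sinα = 69.9
Slice 7: Δl = 3.0/cos47.6° = 4.449 m; N'_7 = 121·cos47.6° − 6·4.449 = 54.9; c'Δl = 28.92; W sinα = 89.4
Σc'Δl = 103.1 kN/m; ΣN' = 518.8 kN/m; ΣW sinα = 307.8 kN/m
Resisting = 103.1 + 518.8·tan36.0° = 103.1 + 376.9 = 480.1 kN/m
FS = 480.1 / 307.8 = 1.560

FS = 1.56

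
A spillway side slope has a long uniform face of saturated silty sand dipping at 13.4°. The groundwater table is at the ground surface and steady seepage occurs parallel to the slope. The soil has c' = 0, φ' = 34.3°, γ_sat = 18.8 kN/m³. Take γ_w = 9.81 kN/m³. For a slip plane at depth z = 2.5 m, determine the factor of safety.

FS = 1.37

With seepage parallel to the slope and the water table at the surface, the effective normal stress on the slip plane uses the buoyant unit weight γ' = γ_sat − γ_w while the driving shear stress uses γ_sat:
FS = [c' + γ' z cos²β tanφ'] / [γ_sat z sinβ cosβ]
(For c' = 0 this reduces to FS = (γ'/γ_sat)·tanφ'/tanβ.)
γ' = 18.8 − 9.81 = 8.99 kN/m³
Numerator = 0.0 + 8.99·2.5·cos²13.4°·tan34.3° = 0.0 + 8.99·2.5·0.9463·0.6822 = 14.508 kPa
Denominator = 18.8·2.5·sin13.4°·cos13.4° = 18.8·2.5·0.2317·0.9728 = 10.596 kPa
FS = 14.508 / 10.596 = 1.369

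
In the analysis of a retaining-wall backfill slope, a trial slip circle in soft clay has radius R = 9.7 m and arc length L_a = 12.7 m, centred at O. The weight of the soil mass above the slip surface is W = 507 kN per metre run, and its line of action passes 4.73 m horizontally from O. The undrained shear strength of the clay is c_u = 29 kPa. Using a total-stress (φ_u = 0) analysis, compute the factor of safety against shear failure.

Taking moments about the centre O, the resisting moment is provided by the undrained shear strength acting along the arc:
M_R = c_u·L_a·R = 29·12.70·9.7 = 3572.5 kN·m/m
M_D = W·d = 507·4.73 = 2398.1 kN·m/m
FS = M_R / M_D = 3572.5 / 2398.1 = 1.490

FS = 1.49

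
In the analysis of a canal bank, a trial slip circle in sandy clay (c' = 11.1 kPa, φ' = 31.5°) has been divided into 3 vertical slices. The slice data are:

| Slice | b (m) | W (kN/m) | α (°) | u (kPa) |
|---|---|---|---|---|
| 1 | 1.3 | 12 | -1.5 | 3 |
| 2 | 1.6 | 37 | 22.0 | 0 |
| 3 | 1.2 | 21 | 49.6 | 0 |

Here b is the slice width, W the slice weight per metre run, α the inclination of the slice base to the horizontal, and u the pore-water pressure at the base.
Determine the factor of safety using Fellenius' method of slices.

Ordinary method of slices: FS = Σ[c'·Δl_i + (W_i cosα_i − u_i·Δl_i)·tanφ'] / Σ W_i sinα_i, with Δl_i = b_i / cosα_i.
Slice 1: Δl = 1.3/cos(-1.5°) = 1.300 m; N'_1 = 12·cos(-1.5°) − 3·1.300 = 8.1; c'Δl = 14.43; W sinα = -0.3
Slice 2: Δl = 1.6/cos22.0° = 1.726 m; N'_2 = 37·cos22.0° − 0·1.726 = 34.3; c'Δl = 19.15; W sinα = 13.9
Slice 3: Δl = 1.2/cos49.6° = 1.852 m; N'_3 = 21·cos49.6° − 0·1.852 = 13.6; c'Δl = 20.55; W sinα = 16.0
Σc'Δl = 54.1 kN/m; ΣN' = 56.0 kN/m; ΣW sinα = 29.5 kN/m
Resisting = 54.1 + 56.0·tan31.5° = 54.1 + 34.3 = 88.5 kN/m
FS = 88.5 / 29.5 = 2.995

FS = 2.99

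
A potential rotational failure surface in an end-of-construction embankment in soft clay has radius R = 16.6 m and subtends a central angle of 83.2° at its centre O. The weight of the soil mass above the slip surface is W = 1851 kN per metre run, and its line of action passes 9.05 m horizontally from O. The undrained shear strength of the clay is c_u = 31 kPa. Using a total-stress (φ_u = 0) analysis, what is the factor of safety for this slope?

FS = 0.74

Taking moments about the centre O, the resisting moment is provided by the undrained shear strength acting along the arc:
Arc length L_a = R·θ = 16.6·(83.2°·π/180) = 16.6·1.4521 = 24.11 m
M_R = c_u·L_a·R = 31·24.11·16.6 = 12404.5 kN·m/m
M_D = W·d = 1851·9.05 = 16751.6 kN·m/m
FS = M_R / M_D = 12404.5 / 16751.6 = 0.740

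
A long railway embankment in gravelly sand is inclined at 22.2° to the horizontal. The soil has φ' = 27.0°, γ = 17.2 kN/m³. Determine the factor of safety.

For a dry cohesionless infinite slope the factor of safety is FS = tanφ' / tanβ.
FS = tan27.0° / tan22.2° = 0.5095 / 0.4081 = 1.249

FS = 1.25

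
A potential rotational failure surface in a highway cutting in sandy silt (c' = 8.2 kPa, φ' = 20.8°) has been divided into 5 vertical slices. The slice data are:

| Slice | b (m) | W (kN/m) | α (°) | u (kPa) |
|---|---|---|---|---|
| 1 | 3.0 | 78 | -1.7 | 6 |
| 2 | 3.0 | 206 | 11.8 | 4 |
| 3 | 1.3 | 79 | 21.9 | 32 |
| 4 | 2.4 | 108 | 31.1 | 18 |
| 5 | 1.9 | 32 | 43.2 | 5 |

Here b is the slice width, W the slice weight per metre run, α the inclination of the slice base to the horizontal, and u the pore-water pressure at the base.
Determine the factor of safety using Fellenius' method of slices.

FS = 1.57

Ordinary method of slices: FS = Σ[c'·Δl_i + (W_i cosα_i − u_i·Δl_i)·tanφ'] / Σ W_i sinα_i, with Δl_i = b_i / cosα_i.
Slice 1: Δl = 3.0/cos(-1.7°) = 3.001 m; N'_1 = 78·cos(-1.7°) − 6·3.001 = 60.0; c'Δl = 24.61; W sinα = -2.3
Slice 2: Δl = 3.0/cos11.8° = 3.065 m; N'_2 = 206·cos11.8° − 4·3.065 = 189.4; c'Δl = 25.13; W sinα = 42.1
Slice 3: Δl = 1.3/cos21.9° = 1.401 m; N'_3 = 79·cos21.9° − 32·1.401 = 28.5; c'Δl = 11.49; W sinα = 29.5
Slice 4: Δl = 2.4/cos31.1° = 2.803 m; N'_4 = 108·cos31.1° − 18·2.803 = 42.0; c'Δl = 22.98; W sinα = 55.8
Slice 5: Δl = 1.9/cos43.2° = 2.606 m; N'_5 = 32·cos43.2° − 5·2.606 = 10.3; c'Δl = 21.37; W sinα = 21.9
Σc'Δl = 105.6 kN/m; ΣN' = 330.1 kN/m; ΣW sinα = 147.0 kN/m
Resisting = 105.6 + 330.1·tan20.8° = 105.6 + 125.4 = 231.0 kN/m
FS = 231.0 / 147.0 = 1.572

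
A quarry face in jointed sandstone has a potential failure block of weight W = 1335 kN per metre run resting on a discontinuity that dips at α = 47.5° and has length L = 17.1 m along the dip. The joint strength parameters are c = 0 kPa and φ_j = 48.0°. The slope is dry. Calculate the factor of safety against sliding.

FS = 1.02

Resolving the block weight along and normal to the plane and applying the Mohr–Coulomb strength on the joint:
N' = W cosα = 1335·cos47.5° = 901.9 kN/m
Driving force T = W sinα = 1335·sin47.5° = 984.3 kN/m
Resisting force R = c·L + N'·tanφ_j = 0·17.1 + 901.9·tan48.0° = 0.0 + 1001.7 = 1001.7 kN/m
FS = R / T = 1001.7 / 984.3 = 1.018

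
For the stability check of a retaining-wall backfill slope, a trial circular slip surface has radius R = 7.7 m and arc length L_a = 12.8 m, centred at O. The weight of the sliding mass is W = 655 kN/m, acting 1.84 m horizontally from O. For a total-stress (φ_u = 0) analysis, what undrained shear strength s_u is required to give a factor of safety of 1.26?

FS = s_u·L_a·R / (W·d), so s_u = FS·W·d / (L_a·R).
s_u = 1.26·655·1.84 / (12.80·7.7) = 1518.6 / 98.56 = 15.41 kPa

s_u = 15.4 kPa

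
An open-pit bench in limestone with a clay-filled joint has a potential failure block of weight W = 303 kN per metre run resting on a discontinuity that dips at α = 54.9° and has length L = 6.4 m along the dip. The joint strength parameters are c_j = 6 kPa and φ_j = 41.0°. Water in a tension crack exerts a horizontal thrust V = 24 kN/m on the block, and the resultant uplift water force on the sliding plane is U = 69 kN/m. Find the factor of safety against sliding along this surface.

FS = 0.43

Resolving the block weight along and normal to the plane and applying the Mohr–Coulomb strength on the joint:
N' = W cosα − U − V sinα = 303·cos54.9° − 69 − 24·sin54.9° = 85.6 kN/m
Driving force T = W sinα + V cosα = 303·sin54.9° + 24·cos54.9° = 261.7 kN/m
Resisting force R = c_j·L + N'·tanφ_j = 6·6.4 + 85.6·tan41.0° = 38.4 + 74.4 = 112.8 kN/m
FS = R / T = 112.8 / 261.7 = 0.431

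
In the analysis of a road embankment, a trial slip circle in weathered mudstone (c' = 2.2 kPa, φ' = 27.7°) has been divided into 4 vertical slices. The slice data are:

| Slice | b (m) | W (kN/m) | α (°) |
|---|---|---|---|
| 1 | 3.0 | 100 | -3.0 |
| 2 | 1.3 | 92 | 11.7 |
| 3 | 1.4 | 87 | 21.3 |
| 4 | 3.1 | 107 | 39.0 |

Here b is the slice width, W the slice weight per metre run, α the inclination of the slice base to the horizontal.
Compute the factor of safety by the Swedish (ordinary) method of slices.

Ordinary method of slices: FS = Σ[c'·Δl_i + (W_i cosα_i)·tanφ'] / Σ W_i sinα_i, with Δl_i = b_i / cosα_i.
Slice 1: Δl = 3.0/cos(-3.0°) = 3.004 m; N'_1 = 100·cos(-3.0°) = 99.9; c'Δl = 6.61; W sinα = -5.2
Slice 2: Δl = 1.3/cos11.7° = 1.328 m; N'_2 = 92·cos11.7° = 90.1; c'Δl = 2.92; W sinα = 18.7
Slice 3: Δl = 1.4/cos21.3° = 1.503 m; N'_3 = 87·cos21.3° = 81.1; c'Δl = 3.31; W sinα = 31.6
Slice 4: Δl = 3.1/cos39.0° = 3.989 m; N'_4 = 107·cos39.0° = 83.2; c'Δl = 8.78; W sinα = 67.3
Σc'Δl = 21.6 kN/m; ΣN' = 354.2 kN/m; ΣW sinα = 112.4 kN/m
Resisting = 21.6 + 354.2·tan27.7° = 21.6 + 185.9 = 207.6 kN/m
FS = 207.6 / 112.4 = 1.847

FS = 1.85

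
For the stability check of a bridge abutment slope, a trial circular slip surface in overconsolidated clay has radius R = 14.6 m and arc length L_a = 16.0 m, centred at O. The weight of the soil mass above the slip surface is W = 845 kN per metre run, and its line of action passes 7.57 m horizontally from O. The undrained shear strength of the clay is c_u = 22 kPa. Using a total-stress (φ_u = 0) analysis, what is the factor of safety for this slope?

Taking moments about the centre O, the resisting moment is provided by the undrained shear strength acting along the arc:
M_R = c_u·L_a·R = 22·16.00·14.6 = 5139.2 kN·m/m
M_D = W·d = 845·7.57 = 6396.7 kN·m/m
FS = M_R / M_D = 5139.2 / 6396.7 = 0.803

FS = 0.80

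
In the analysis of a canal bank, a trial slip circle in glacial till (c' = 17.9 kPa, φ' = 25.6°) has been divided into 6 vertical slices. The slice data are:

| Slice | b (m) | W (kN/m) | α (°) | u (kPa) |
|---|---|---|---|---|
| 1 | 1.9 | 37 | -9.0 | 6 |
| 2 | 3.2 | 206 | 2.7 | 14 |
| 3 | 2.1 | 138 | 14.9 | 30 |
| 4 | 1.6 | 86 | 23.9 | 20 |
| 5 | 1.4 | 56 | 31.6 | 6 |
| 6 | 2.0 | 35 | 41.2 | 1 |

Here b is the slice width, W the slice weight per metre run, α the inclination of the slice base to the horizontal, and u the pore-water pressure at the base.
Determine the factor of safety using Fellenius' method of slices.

Ordinary method of slices: FS = Σ[c'·Δl_i + (W_i cosα_i − u_i·Δl_i)·tanφ'] / Σ W_i sinα_i, with Δl_i = b_i / cosα_i.
Slice 1: Δl = 1.9/cos(-9.0°) = 1.924 m; N'_1 = 37·cos(-9.0°) − 6·1.924 = 25.0; c'Δl = 34.43; W sinα = -5.8
Slice 2: Δl = 3.2/cos2.7° = 3.204 m; N'_2 = 206·cos2.7° − 14·3.204 = 160.9; c'Δl = 57.34; W sinα = 9.7
Slice 3: Δl = 2.1/cos14.9° = 2.173 m; N'_3 = 138·cos14.9° − 30·2.173 = 68.2; c'Δl = 38.90; W sinα = 35.5
Slice 4: Δl = 1.6/cos23.9° = 1.750 m; N'_4 = 86·cos23.9° − 20·1.750 = 43.6; c'Δl = 31.33; W sinα = 34.8
Slice 5: Δl = 1.4/cos31.6° = 1.644 m; N'_5 = 56·cos31.6° − 6·1.644 = 37.8; c'Δl = 29.42; W sinα = 29.3
Slice 6: Δl = 2.0/cos41.2° = 2.658 m; N'_6 = 35·cos41.2° − 1·2.658 = 23.7; c'Δl = 47.58; W sinα = 23.1
Σc'Δl = 239.0 kN/m; ΣN' = 359.2 kN/m; ΣW sinα = 126.6 kN/m
Resisting = 239.0 + 359.2·tan25.6° = 239.0 + 172.1 = 411.1 kN/m
FS = 411.1 / 126.6 = 3.246

FS = 3.25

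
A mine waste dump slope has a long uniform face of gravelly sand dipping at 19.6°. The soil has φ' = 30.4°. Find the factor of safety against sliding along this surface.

For a dry cohesionless infinite slope the factor of safety is FS = tanφ' / tanβ.
FS = tan30.4° / tan19.6° = 0.5867 / 0.3561 = 1.648

FS = 1.65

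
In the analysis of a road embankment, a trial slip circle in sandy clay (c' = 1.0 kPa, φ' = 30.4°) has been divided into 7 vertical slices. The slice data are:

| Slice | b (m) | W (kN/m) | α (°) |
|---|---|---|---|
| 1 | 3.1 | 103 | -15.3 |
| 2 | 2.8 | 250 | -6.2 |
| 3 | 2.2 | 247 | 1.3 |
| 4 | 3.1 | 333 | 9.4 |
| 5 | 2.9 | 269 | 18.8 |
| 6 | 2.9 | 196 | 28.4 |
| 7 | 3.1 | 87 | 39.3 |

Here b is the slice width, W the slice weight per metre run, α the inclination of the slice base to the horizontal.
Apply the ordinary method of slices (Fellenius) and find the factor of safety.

Ordinary method of slices: FS = Σ[c'·Δl_i + (W_i cosα_i)·tanφ'] / Σ W_i sinα_i, with Δl_i = b_i / cosα_i.
Slice 1: Δl = 3.1/cos(-15.3°) = 3.214 m; N'_1 = 103·cos(-15.3°) = 99.3; c'Δl = 3.21; W sinα = -27.2
Slice 2: Δl = 2.8/cos(-6.2°) = 2.816 m; N'_2 = 250·cos(-6.2°) = 248.5; c'Δl = 2.82; W sinα = -27.0
Slice 3: Δl = 2.2/cos1.3° = 2.201 m; N'_3 = 247·cos1.3° = 246.9; c'Δl = 2.20; W sinα = 5.6
Slice 4: Δl = 3.1/cos9.4° = 3.142 m; N'_4 = 333·cos9.4° = 328.5; c'Δl = 3.14; W sinα = 54.4
Slice 5: Δl = 2.9/cos18.8° = 3.063 m; N'_5 = 269·cos18.8° = 254.6; c'Δl = 3.06; W sinα = 86.7
Slice 6: Δl = 2.9/cos28.4° = 3.297 m; N'_6 = 196·cos28.4° = 172.4; c'Δl = 3.30; W sinα = 93.2
Slice 7: Δl = 3.1/cos39.3° = 4.006 m; N'_7 = 87·cos39.3° = 67.3; c'Δl = 4.01; W sinα = 55.1
Σc'Δl = 21.7 kN/m; ΣN' = 1417.7 kN/m; ΣW sinα = 240.8 kN/m
Resisting = 21.7 + 1417.7·tan30.4° = 21.7 + 831.8 = 853.5 kN/m
FS = 853.5 / 240.8 = 3.544

FS = 3.54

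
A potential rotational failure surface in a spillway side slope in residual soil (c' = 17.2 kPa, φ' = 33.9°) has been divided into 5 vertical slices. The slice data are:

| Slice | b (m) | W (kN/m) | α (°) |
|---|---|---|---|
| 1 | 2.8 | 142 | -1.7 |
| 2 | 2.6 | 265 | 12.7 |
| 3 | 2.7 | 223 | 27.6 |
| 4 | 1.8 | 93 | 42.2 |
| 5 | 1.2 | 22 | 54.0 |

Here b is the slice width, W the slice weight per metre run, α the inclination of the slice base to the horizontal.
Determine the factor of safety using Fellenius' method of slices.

FS = 2.86

Ordinary method of slices: FS = Σ[c'·Δl_i + (W_i cosα_i)·tanφ'] / Σ W_i sinα_i, with Δl_i = b_i / cosα_i.
Slice 1: Δl = 2.8/cos(-1.7°) = 2.801 m; N'_1 = 142·cos(-1.7°) = 141.9; c'Δl = 48.18; W sinα = -4.2
Slice 2: Δl = 2.6/cos12.7° = 2.665 m; N'_2 = 265·cos12.7° = 258.5; c'Δl = 45.84; W sinα = 58.3
Slice 3: Δl = 2.7/cos27.6° = 3.047 m; N'_3 = 223·cos27.6° = 197.6; c'Δl = 52.40; W sinα = 103.3
Slice 4: Δl = 1.8/cos42.2° = 2.430 m; N'_4 = 93·cos42.2° = 68.9; c'Δl = 41.79; W sinα = 62.5
Slice 5: Δl = 1.2/cos54.0° = 2.042 m; N'_5 = 22·cos54.0° = 12.9; c'Δl = 35.11; W sinα = 17.8
Σc'Δl = 223.3 kN/m; ΣN' = 679.9 kN/m; ΣW sinα = 237.6 kN/m
Resisting = 223.3 + 679.9·tan33.9° = 223.3 + 456.9 = 680.2 kN/m
FS = 680.2 / 237.6 = 2.862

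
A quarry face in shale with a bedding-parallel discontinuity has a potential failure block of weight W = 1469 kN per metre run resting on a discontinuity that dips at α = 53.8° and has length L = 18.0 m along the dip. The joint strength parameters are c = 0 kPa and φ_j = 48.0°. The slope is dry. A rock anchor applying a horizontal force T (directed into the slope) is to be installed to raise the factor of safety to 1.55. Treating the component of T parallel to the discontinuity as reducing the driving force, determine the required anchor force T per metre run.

Resolving forces along and normal to the sliding plane, with the horizontal anchor force T adding T·sinα to the effective normal force and T·cosα acting up the plane against the driving force:
FS = [cL + (W cosα + T sinα) tanφ_j] / [W sinα − T cosα]
Without the anchor: N' = 867.6 kN/m, driving T_d = 1185.4 kN/m, resisting R = 0·18.0 + 867.6·tan48.0° = 963.6 kN/m, FS = 0.81.
Setting FS = 1.55 and solving for T:
1.55·(1185.4 − T cos53.8°) = 963.6 + T sin53.8°·tan48.0°
T·(sin53.8°·tan48.0° + 1.55·cos53.8°) = 1.55·1185.4 − 963.6
T·(0.8070·1.1106 + 1.55·0.5906) = 1837.4 − 963.6 = 873.8
T·1.8117 = 873.8
T = 482.3 kN/m

T = 482 kN/m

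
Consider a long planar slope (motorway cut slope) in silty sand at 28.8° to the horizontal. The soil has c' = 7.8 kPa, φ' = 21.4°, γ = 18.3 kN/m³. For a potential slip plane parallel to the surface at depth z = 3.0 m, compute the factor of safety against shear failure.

FS = 1.05

For an infinite slope with a slip plane parallel to the surface (no pore pressure): FS = [c' + γz cos²β tanφ'] / [γz sinβ cosβ].
γz = 18.3·3.0 = 54.90 kN/m²
Numerator = 7.8 + 54.90·cos²28.8°·tan21.4° = 7.8 + 54.90·0.7679·0.3919 = 24.322 kPa
Denominator = 54.90·sin28.8°·cos28.8° = 54.90·0.4818·0.8763 = 23.177 kPa
FS = 24.322 / 23.177 = 1.049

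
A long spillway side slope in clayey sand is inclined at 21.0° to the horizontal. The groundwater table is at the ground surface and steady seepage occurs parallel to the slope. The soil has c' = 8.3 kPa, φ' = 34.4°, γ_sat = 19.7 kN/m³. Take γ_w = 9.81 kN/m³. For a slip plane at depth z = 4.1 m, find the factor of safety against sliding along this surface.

FS = 1.20

With seepage parallel to the slope and the water table at the surface, the effective normal stress on the slip plane uses the buoyant unit weight γ' = γ_sat − γ_w while the driving shear stress uses γ_sat:
FS = [c' + γ' z cos²β tanφ'] / [γ_sat z sinβ cosβ]
γ' = 19.7 − 9.81 = 9.89 kN/m³
Numerator = 8.3 + 9.89·4.1·cos²21.0°·tan34.4° = 8.3 + 9.89·4.1·0.8716·0.6847 = 32.499 kPa
Denominator = 19.7·4.1·sin21.0°·cos21.0° = 19.7·4.1·0.3584·0.9336 = 27.023 kPa
FS = 32.499 / 27.023 = 1.203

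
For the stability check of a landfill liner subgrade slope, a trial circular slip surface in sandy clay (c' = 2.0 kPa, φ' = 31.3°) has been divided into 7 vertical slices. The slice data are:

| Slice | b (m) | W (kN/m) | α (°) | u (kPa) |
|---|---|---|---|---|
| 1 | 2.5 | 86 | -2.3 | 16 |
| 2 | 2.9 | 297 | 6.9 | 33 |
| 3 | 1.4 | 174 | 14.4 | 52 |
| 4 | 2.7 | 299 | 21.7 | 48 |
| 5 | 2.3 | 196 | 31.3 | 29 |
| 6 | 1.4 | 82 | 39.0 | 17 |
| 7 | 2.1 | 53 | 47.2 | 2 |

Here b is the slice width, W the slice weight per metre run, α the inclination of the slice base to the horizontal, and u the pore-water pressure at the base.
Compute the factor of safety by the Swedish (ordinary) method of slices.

FS = 1.10

Ordinary method of slices: FS = Σ[c'·Δl_i + (W_i cosα_i − u_i·Δl_i)·tanφ'] / Σ W_i sinα_i, with Δl_i = b_i / cosα_i.
Slice 1: Δl = 2.5/cos(-2.3°) = 2.502 m; N'_1 = 86·cos(-2.3°) − 16·2.502 = 45.9; c'Δl = 5.00; W sinα = -3.5
Slice 2: Δl = 2.9/cos6.9° = 2.921 m; N'_2 = 297·cos6.9° − 33·2.921 = 198.5; c'Δl = 5.84; W sinα = 35.7
Slice 3: Δl = 1.4/cos14.4° = 1.445 m; N'_3 = 174·cos14.4° − 52·1.445 = 93.4; c'Δl = 2.89; W sinα = 43.3
Slice 4: Δl = 2.7/cos21.7° = 2.906 m; N'_4 = 299·cos21.7° − 48·2.906 = 138.3; c'Δl = 5.81; W sinα = 110.6
Slice 5: Δl = 2.3/cos31.3° = 2.692 m; N'_5 = 196·cos31.3° − 29·2.692 = 89.4; c'Δl = 5.38; W sinα = 101.8
Slice 6: Δl = 1.4/cos39.0° = 1.801 m; N'_6 = 82·cos39.0° − 17·1.801 = 33.1; c'Δl = 3.60; W sinα = 51.6
Slice 7: Δl = 2.1/cos47.2° = 3.091 m; N'_7 = 53·cos47.2° − 2·3.091 = 29.8; c'Δl = 6.18; W sinα = 38.9
Σc'Δl = 34.7 kN/m; ΣN' = 628.4 kN/m; ΣW sinα = 378.4 kN/m
Resisting = 34.7 + 628.4·tan31.3° = 34.7 + 382.1 = 416.8 kN/m
FS = 416.8 / 378.4 = 1.102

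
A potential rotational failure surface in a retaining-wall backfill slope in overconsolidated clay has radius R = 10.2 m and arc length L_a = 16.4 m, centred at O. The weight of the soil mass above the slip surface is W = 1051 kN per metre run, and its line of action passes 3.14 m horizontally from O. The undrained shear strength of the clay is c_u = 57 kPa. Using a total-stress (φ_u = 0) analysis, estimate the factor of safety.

FS = 2.89

Taking moments about the centre O, the resisting moment is provided by the undrained shear strength acting along the arc:
M_R = c_u·L_a·R = 57·16.40·10.2 = 9535.0 kN·m/m
M_D = W·d = 1051·3.14 = 3300.1 kN·m/m
FS = M_R / M_D = 9535.0 / 3300.1 = 2.889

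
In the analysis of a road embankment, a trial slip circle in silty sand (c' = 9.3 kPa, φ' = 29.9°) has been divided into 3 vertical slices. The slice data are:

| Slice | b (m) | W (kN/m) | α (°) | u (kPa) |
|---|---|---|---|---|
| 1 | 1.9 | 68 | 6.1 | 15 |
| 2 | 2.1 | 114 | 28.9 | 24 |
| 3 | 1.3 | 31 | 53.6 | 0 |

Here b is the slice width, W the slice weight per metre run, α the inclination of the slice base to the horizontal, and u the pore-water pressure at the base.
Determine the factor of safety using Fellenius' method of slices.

Ordinary method of slices: FS = Σ[c'·Δl_i + (W_i cosα_i − u_i·Δl_i)·tanφ'] / Σ W_i sinα_i, with Δl_i = b_i / cosα_i.
Slice 1: Δl = 1.9/cos6.1° = 1.911 m; N'_1 = 68·cos6.1° − 15·1.911 = 39.0; c'Δl = 17.77; W sinα = 7.2
Slice 2: Δl = 2.1/cos28.9° = 2.399 m; N'_2 = 114·cos28.9° − 24·2.399 = 42.2; c'Δl = 22.31; W sinα = 55.1
Slice 3: Δl = 1.3/cos53.6° = 2.191 m; N'_3 = 31·cos53.6° − 0·2.191 = 18.4; c'Δl = 20.37; W sinα = 25.0
Σc'Δl = 60.5 kN/m; ΣN' = 99.6 kN/m; ΣW sinα = 87.3 kN/m
Resisting = 60.5 + 99.6·tan29.9° = 60.5 + 57.3 = 117.7 kN/m
FS = 117.7 / 87.3 = 1.349

FS = 1.35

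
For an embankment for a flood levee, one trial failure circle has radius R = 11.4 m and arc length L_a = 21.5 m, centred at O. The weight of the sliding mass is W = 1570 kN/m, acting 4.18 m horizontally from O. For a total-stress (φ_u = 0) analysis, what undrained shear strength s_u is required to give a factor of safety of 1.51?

FS = s_u·L_a·R / (W·d), so s_u = FS·W·d / (L_a·R).
s_u = 1.51·1570·4.18 / (21.50·11.4) = 9909.5 / 245.10 = 40.43 kPa

s_u = 40.4 kPa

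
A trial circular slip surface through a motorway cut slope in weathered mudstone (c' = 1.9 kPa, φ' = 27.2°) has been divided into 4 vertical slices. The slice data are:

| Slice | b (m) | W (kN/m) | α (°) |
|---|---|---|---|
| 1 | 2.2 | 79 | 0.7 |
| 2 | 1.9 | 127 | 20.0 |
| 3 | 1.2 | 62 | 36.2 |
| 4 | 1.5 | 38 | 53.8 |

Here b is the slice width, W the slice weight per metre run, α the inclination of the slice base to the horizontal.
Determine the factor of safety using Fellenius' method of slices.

Ordinary method of slices: FS = Σ[c'·Δl_i + (W_i cosα_i)·tanφ'] / Σ W_i sinα_i, with Δl_i = b_i / cosα_i.
Slice 1: Δl = 2.2/cos0.7° = 2.200 m; N'_1 = 79·cos0.7° = 79.0; c'Δl = 4.18; W sinα = 1.0
Slice 2: Δl = 1.9/cos20.0° = 2.022 m; N'_2 = 127·cos20.0° = 119.3; c'Δl = 3.84; W sinα = 43.4
Slice 3: Δl = 1.2/cos36.2° = 1.487 m; N'_3 = 62·cos36.2° = 50.0; c'Δl = 2.83; W sinα = 36.6
Slice 4: Δl = 1.5/cos53.8° = 2.540 m; N'_4 = 38·cos53.8° = 22.4; c'Δl = 4.83; W sinα = 30.7
Σc'Δl = 15.7 kN/m; ΣN' = 270.8 kN/m; ΣW sinα = 111.7 kN/m
Resisting = 15.7 + 270.8·tan27.2° = 15.7 + 139.2 = 154.9 kN/m
FS = 154.9 / 111.7 = 1.387

FS = 1.39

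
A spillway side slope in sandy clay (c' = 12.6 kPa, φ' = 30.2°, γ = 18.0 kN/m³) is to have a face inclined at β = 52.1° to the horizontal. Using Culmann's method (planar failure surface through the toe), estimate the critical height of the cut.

H_c = 26.46 m

Culmann's analysis gives the critical failure plane at α_cr = (β + φ')/2 = (52.1 + 30.2)/2 = 41.1°, and the critical height
H_c = (4c'/γ) · sinβ cosφ' / [1 − cos(β − φ')]
    = (4·12.6/18.0) · sin52.1°·cos30.2° / [1 − cos(21.9°)]
    = 2.800 · 0.7891·0.8643 / [1 − 0.9278]
    = 2.800 · 0.6820 / 0.0722
    = 26.46 m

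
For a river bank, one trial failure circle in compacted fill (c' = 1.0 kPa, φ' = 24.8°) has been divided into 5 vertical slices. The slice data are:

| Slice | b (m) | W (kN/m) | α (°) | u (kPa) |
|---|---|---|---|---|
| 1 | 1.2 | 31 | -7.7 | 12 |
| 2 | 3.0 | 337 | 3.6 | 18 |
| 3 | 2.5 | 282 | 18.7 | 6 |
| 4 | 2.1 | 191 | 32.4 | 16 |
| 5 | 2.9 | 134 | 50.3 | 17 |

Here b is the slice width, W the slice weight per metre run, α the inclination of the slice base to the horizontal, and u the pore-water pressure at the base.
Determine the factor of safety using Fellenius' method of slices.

Ordinary method of slices: FS = Σ[c'·Δl_i + (W_i cosα_i − u_i·Δl_i)·tanφ'] / Σ W_i sinα_i, with Δl_i = b_i / cosα_i.
Slice 1: Δl = 1.2/cos(-7.7°) = 1.211 m; N'_1 = 31·cos(-7.7°) − 12·1.211 = 16.2; c'Δl = 1.21; W sinα = -4.2
Slice 2: Δl = 3.0/cos3.6° = 3.006 m; N'_2 = 337·cos3.6° − 18·3.006 = 282.2; c'Δl = 3.01; W sinα = 21.2
Slice 3: Δl = 2.5/cos18.7° = 2.639 m; N'_3 = 282·cos18.7° − 6·2.639 = 251.3; c'Δl = 2.64; W sinα = 90.4
Slice 4: Δl = 2.1/cos32.4° = 2.487 m; N'_4 = 191·cos32.4° − 16·2.487 = 121.5; c'Δl = 2.49; W sinα = 102.3
Slice 5: Δl = 2.9/cos50.3° = 4.540 m; N'_5 = 134·cos50.3° − 17·4.540 = 8.4; c'Δl = 4.54; W sinα = 103.1
Σc'Δl = 13.9 kN/m; ΣN' = 679.6 kN/m; ΣW sinα = 312.9 kN/m
Resisting = 13.9 + 679.6·tan24.8° = 13.9 + 314.0 = 327.9 kN/m
FS = 327.9 / 312.9 = 1.048

FS = 1.05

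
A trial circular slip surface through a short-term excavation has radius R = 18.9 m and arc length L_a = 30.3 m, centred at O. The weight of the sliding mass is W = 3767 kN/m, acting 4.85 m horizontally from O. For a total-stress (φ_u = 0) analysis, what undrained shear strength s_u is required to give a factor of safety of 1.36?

FS = s_u·L_a·R / (W·d), so s_u = FS·W·d / (L_a·R).
s_u = 1.36·3767·4.85 / (30.30·18.9) = 24847.1 / 572.67 = 43.39 kPa

s_u = 43.4 kPa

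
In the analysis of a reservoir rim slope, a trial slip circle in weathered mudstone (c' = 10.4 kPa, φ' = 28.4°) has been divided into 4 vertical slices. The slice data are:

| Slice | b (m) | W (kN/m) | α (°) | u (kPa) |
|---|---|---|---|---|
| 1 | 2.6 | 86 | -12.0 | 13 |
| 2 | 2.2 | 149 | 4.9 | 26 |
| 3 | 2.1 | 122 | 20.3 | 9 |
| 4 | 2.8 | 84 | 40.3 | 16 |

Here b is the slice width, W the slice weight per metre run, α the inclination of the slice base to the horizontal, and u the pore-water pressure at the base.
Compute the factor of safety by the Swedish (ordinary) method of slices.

FS = 2.64

Ordinary method of slices: FS = Σ[c'·Δl_i + (W_i cosα_i − u_i·Δl_i)·tanφ'] / Σ W_i sinα_i, with Δl_i = b_i / cosα_i.
Slice 1: Δl = 2.6/cos(-12.0°) = 2.658 m; N'_1 = 86·cos(-12.0°) − 13·2.658 = 49.6; c'Δl = 27.64; W sinα = -17.9
Slice 2: Δl = 2.2/cos4.9° = 2.208 m; N'_2 = 149·cos4.9° − 26·2.208 = 91.0; c'Δl = 22.96; W sinα = 12.7
Slice 3: Δl = 2.1/cos20.3° = 2.239 m; N'_3 = 122·cos20.3° − 9·2.239 = 94.3; c'Δl = 23.29; W sinα = 42.3
Slice 4: Δl = 2.8/cos40.3° = 3.671 m; N'_4 = 84·cos40.3° − 16·3.671 = 5.3; c'Δl = 38.18; W sinα = 54.3
Σc'Δl = 112.1 kN/m; ΣN' = 240.2 kN/m; ΣW sinα = 91.5 kN/m
Resisting = 112.1 + 240.2·tan28.4° = 112.1 + 129.9 = 242.0 kN/m
FS = 242.0 / 91.5 = 2.644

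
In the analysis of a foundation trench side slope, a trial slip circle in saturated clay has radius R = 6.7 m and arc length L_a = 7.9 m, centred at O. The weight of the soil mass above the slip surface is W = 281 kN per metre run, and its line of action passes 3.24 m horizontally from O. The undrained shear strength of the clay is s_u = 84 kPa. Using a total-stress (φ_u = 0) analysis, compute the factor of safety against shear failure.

Taking moments about the centre O, the resisting moment is provided by the undrained shear strength acting along the arc:
M_R = s_u·L_a·R = 84·7.90·6.7 = 4446.1 kN·m/m
M_D = W·d = 281·3.24 = 910.4 kN·m/m
FS = M_R / M_D = 4446.1 / 910.4 = 4.883

FS = 4.88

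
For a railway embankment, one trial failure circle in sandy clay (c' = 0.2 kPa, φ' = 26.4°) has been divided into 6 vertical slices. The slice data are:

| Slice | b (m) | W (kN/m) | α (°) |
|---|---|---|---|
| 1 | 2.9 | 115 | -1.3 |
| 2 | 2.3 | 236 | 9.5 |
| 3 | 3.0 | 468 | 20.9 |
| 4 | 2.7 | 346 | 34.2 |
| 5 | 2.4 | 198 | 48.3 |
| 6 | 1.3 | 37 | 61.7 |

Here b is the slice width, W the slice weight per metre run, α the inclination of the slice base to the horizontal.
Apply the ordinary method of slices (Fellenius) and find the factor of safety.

Ordinary method of slices: FS = Σ[c'·Δl_i + (W_i cosα_i)·tanφ'] / Σ W_i sinα_i, with Δl_i = b_i / cosα_i.
Slice 1: Δl = 2.9/cos(-1.3°) = 2.901 m; N'_1 = 115·cos(-1.3°) = 115.0; c'Δl = 0.58; W sinα = -2.6
Slice 2: Δl = 2.3/cos9.5° = 2.332 m; N'_2 = 236·cos9.5° = 232.8; c'Δl = 0.47; W sinα = 39.0
Slice 3: Δl = 3.0/cos20.9° = 3.211 m; N'_3 = 468·cos20.9° = 437.2; c'Δl = 0.64; W sinα = 167.0
Slice 4: Δl = 2.7/cos34.2° = 3.264 m; N'_4 = 346·cos34.2° = 286.2; c'Δl = 0.65; W sinα = 194.5
Slice 5: Δl = 2.4/cos48.3° = 3.608 m; N'_5 = 198·cos48.3° = 131.7; c'Δl = 0.72; W sinα = 147.8
Slice 6: Δl = 1.3/cos61.7° = 2.742 m; N'_6 = 37·cos61.7° = 17.5; c'Δl = 0.55; W sinα = 32.6
Σc'Δl = 3.6 kN/m; ΣN' = 1220.4 kN/m; ΣW sinα = 578.2 kN/m
Resisting = 3.6 + 1220.4·tan26.4° = 3.6 + 605.8 = 609.4 kN/m
FS = 609.4 / 578.2 = 1.054

FS = 1.05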